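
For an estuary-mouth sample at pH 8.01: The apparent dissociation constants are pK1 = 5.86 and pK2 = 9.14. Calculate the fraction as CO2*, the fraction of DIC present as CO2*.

α₀ = 0.00655

α₀ = 1 / (1 + K1/[H⁺] + K1K2/[H⁺]²) = 1 / (1 + 10^+2.15 + 10^+1.02)
   = 1 / (1 + 141.25 + 10.471) = 1/152.73 = 0.006548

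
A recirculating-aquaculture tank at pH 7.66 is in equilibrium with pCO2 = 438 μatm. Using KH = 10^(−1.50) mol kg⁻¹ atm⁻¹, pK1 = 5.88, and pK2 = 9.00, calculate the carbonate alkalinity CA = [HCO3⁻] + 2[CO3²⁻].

[CO2*] = KH · pCO2 = 10^(−1.50) × 438×10^-6 = 1.385×10^-5 mol/kg
α₀ = 1/(1 + K1/[H⁺] + K1K2/[H⁺]²) = 1/(1 + 10^+1.78 + 10^+0.44) = 0.01562
DIC = [CO2*]/α₀ = 1.385×10^-5 / 0.01562 = 0.8866 mmol/kg
CA = (α₁ + 2α₂)·DIC = (0.9413 + 2×0.04303) × 0.8866 = 0.911 mmol/kg

CA = 0.911 mmol/kg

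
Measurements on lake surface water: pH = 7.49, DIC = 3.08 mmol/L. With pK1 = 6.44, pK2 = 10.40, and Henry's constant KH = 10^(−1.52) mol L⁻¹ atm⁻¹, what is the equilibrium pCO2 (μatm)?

pCO2 = 8340 μatm

α₀ = 1 / (1 + K1/[H⁺] + K1K2/[H⁺]²) = 1 / (1 + 10^+1.05 + 10^-1.86)
   = 1 / (1 + 11.220 + 0.013804) = 1/12.234 = 0.08174
[CO2*] = α₀ × DIC = 0.08174 × 3.08 = 0.2518 mmol/L
pCO2 = [CO2*]/KH = 2.518×10^-4 / 3.020×10^-2 = 8340 μatm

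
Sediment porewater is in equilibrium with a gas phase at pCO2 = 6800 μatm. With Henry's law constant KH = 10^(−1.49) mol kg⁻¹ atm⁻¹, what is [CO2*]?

[CO2*] = 220 μmol/kg

KH = 10^(−1.49) = 3.236×10^-2 mol kg⁻¹ atm⁻¹
[CO2*] = KH · pCO2 = 3.236×10^-2 × 6800×10^-6 atm = 2.20×10^-4 mol/kg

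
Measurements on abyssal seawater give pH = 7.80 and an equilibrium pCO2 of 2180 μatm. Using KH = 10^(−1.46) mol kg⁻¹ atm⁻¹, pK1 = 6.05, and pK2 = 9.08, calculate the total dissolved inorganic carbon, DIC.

[CO2*] = KH · pCO2 = 10^(−1.46) × 2180×10^-6 = 7.559×10^-5 mol/kg
α₀ = 1/(1 + K1/[H⁺] + K1K2/[H⁺]²) = 1/(1 + 10^+1.75 + 10^+0.47) = 0.01662
DIC = [CO2*]/α₀ = 7.559×10^-5 / 0.01662 = 4.55 mmol/kg

DIC = 4.55 mmol/kg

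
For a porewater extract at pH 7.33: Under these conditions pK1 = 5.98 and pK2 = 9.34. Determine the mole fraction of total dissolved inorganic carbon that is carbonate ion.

α₂ = 1 / (1 + [H⁺]/K2 + [H⁺]²/(K1K2)) = 1 / (1 + 10^+2.01 + 10^+0.66)
   = 1 / (1 + 102.33 + 4.5709) = 1/107.90 = 0.009268

α₂ = 0.00927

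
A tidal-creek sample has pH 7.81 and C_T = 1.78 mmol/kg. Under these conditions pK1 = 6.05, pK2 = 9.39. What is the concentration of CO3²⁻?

α₂ = 1 / (1 + [H⁺]/K2 + [H⁺]²/(K1K2)) = 1 / (1 + 10^+1.58 + 10^-0.18)
   = 1 / (1 + 38.019 + 0.66069) = 1/39.680 = 0.02520
[CO3²⁻] = α₂ × DIC = 0.02520 × 1.78 = 0.0449 mmol/kg

[CO3²⁻] = 0.0449 mmol/kg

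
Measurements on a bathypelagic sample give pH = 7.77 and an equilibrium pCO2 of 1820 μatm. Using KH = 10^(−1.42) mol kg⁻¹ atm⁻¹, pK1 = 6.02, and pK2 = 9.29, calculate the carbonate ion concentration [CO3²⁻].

[CO3²⁻] = 0.118 mmol/kg

[CO2*] = KH · pCO2 = 10^(−1.42) × 1820×10^-6 = 6.919×10^-5 mol/kg
α₀ = 1/(1 + K1/[H⁺] + K1K2/[H⁺]²) = 1/(1 + 10^+1.75 + 10^+0.23) = 0.01697
DIC = [CO2*]/α₀ = 6.919×10^-5 / 0.01697 = 4.078 mmol/kg
[CO3²⁻] = α₂·DIC; α₂ = 0.02882, so [CO3²⁻] = 0.02882 × 4.078 = 0.118 mmol/kg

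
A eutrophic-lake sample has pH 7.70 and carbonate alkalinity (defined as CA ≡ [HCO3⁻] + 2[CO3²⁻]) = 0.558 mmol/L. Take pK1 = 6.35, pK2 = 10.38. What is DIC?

DIC = 0.582 mmol/L

CA = [HCO3⁻] + 2[CO3²⁻] = (α₁ + 2α₂)·DIC
At pH 7.70: [H⁺]/K1 = 10^-1.35 = 0.044668, K2/[H⁺] = 10^-2.68 = 0.0020893
α₁ = 1/(1 + 0.044668 + 0.0020893) = 1/1.0468 = 0.9553; α₂ = α₁·K2/[H⁺] = 0.001996
α₁ + 2α₂ = 0.9593
DIC = CA / (α₁ + 2α₂) = 0.558 / 0.9593 = 0.582 mmol/L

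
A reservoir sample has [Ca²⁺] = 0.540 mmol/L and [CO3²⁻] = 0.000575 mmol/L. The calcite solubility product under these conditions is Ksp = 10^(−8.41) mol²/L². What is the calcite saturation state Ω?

Ω = 0.0798

Ksp = 10^(−8.41) = 3.890×10^-9
Ω = [Ca²⁺][CO3²⁻]/Ksp = (0.540×10^-3)(0.000575×10^-3) / 3.890×10^-9 = 0.0798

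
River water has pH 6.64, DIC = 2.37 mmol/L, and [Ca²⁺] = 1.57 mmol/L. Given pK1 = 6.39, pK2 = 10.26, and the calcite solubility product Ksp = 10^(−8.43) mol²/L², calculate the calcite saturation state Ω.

Ω = 0.154

α₂ = 1 / (1 + [H⁺]/K2 + [H⁺]²/(K1K2)) = 1 / (1 + 10^+3.62 + 10^+3.37)
   = 1 / (1 + 4168.7 + 2344.2) = 1/6513.9 = 0.0001535
[CO3²⁻] = α₂ × DIC = 0.0001535 × 2.37 = 0.0003638 mmol/L = 0.3638 μmol/L
Ksp = 10^(−8.43) = 3.715×10^-9
Ω = [Ca²⁺][CO3²⁻]/Ksp = (1.57×10^-3)(3.638×10^-7) / 3.715×10^-9 = 0.154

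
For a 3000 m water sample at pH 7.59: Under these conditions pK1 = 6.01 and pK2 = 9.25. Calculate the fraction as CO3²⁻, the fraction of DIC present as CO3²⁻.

α₂ = 0.0209

α₂ = 1 / (1 + [H⁺]/K2 + [H⁺]²/(K1K2)) = 1 / (1 + 10^+1.66 + 10^+0.08)
   = 1 / (1 + 45.709 + 1.2023) = 1/47.911 = 0.02087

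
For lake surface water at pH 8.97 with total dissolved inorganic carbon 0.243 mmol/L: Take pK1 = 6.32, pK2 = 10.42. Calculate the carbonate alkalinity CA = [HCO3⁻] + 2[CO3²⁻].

CA = 0.251 mmol/L

CA = [HCO3⁻] + 2[CO3²⁻] = (α₁ + 2α₂)·DIC
At pH 8.97: [H⁺]/K1 = 10^-2.65 = 0.0022387, K2/[H⁺] = 10^-1.45 = 0.035481
α₁ = 1/(1 + 0.0022387 + 0.035481) = 1/1.0377 = 0.9637; α₂ = α₁·K2/[H⁺] = 0.03419
α₁ + 2α₂ = 1.0320
CA = 1.0320 × 0.243 = 0.251 mmol/L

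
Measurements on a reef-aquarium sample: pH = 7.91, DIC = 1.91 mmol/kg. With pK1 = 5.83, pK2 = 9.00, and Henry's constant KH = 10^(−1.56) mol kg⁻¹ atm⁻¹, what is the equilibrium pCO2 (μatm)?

α₀ = 1 / (1 + K1/[H⁺] + K1K2/[H⁺]²) = 1 / (1 + 10^+2.08 + 10^+0.99)
   = 1 / (1 + 120.23 + 9.7724) = 1/131.00 = 0.007634
[CO2*] = α₀ × DIC = 0.007634 × 1.91 = 0.01458 mmol/kg = 14.58 μmol/kg
pCO2 = [CO2*]/KH = 1.458×10^-5 / 2.754×10^-2 = 529 μatm

pCO2 = 529 μatm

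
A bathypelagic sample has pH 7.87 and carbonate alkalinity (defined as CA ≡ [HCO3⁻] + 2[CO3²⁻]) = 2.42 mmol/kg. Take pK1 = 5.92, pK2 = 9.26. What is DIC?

DIC = 2.35 mmol/kg

CA = [HCO3⁻] + 2[CO3²⁻] = (α₁ + 2α₂)·DIC
At pH 7.87: [H⁺]/K1 = 10^-1.95 = 0.011220, K2/[H⁺] = 10^-1.39 = 0.040738
α₁ = 1/(1 + 0.011220 + 0.040738) = 1/1.0520 = 0.9506; α₂ = α₁·K2/[H⁺] = 0.03873
α₁ + 2α₂ = 1.0281
DIC = CA / (α₁ + 2α₂) = 2.42 / 1.0281 = 2.35 mmol/kg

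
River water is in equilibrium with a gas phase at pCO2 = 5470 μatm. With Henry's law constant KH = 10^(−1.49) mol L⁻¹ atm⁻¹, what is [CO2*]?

KH = 10^(−1.49) = 3.236×10^-2 mol L⁻¹ atm⁻¹
[CO2*] = KH · pCO2 = 3.236×10^-2 × 5470×10^-6 atm = 1.77×10^-4 mol/L

[CO2*] = 177 μmol/L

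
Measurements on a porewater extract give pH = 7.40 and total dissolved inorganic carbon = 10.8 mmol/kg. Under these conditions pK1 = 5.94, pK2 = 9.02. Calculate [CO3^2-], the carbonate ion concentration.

α₂ = 1 / (1 + [H⁺]/K2 + [H⁺]²/(K1K2)) = 1 / (1 + 10^+1.62 + 10^+0.16)
   = 1 / (1 + 41.687 + 1.4454) = 1/44.132 = 0.02266
[CO3²⁻] = α₂ × DIC = 0.02266 × 10.8 = 0.245 mmol/kg

[CO3²⁻] = 0.245 mmol/kg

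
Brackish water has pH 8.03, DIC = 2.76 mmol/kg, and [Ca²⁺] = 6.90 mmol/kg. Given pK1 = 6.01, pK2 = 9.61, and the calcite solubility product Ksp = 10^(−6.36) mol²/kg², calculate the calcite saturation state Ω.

Ω = 1.11

α₂ = 1 / (1 + [H⁺]/K2 + [H⁺]²/(K1K2)) = 1 / (1 + 10^+1.58 + 10^-0.44)
   = 1 / (1 + 38.019 + 0.36308) = 1/39.382 = 0.02539
[CO3²⁻] = α₂ × DIC = 0.02539 × 2.76 = 0.07008 mmol/kg
Ksp = 10^(−6.36) = 4.365×10^-7
Ω = [Ca²⁺][CO3²⁻]/Ksp = (6.90×10^-3)(7.008×10^-5) / 4.365×10^-7 = 1.11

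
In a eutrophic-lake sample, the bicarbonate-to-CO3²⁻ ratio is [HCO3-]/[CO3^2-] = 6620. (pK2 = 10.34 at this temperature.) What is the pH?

From K2 = [H⁺][CO3^2-]/[HCO3-]:  pH = pK2 − log₁₀([HCO3-]/[CO3^2-])
log₁₀(6620) = +3.821
pH = 10.34 − (+3.821) = 6.52

pH = 6.52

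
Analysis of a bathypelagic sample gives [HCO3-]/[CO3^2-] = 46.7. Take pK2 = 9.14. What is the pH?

From K2 = [H⁺][CO3^2-]/[HCO3-]:  pH = pK2 − log₁₀([HCO3-]/[CO3^2-])
log₁₀(46.7) = +1.669
pH = 9.14 − (+1.669) = 7.47

pH = 7.47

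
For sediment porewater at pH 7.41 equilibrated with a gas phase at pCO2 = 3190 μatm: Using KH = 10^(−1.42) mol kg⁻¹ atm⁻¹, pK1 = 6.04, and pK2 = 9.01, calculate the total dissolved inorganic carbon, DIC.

DIC = 3.04 mmol/kg

[CO2*] = KH · pCO2 = 10^(−1.42) × 3190×10^-6 = 1.213×10^-4 mol/kg
α₀ = 1/(1 + K1/[H⁺] + K1K2/[H⁺]²) = 1/(1 + 10^+1.37 + 10^-0.23) = 0.03995
DIC = [CO2*]/α₀ = 1.213×10^-4 / 0.03995 = 3.04 mmol/kg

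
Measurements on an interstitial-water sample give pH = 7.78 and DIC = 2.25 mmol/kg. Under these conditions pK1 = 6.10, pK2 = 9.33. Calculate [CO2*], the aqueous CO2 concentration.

α₀ = 1 / (1 + K1/[H⁺] + K1K2/[H⁺]²) = 1 / (1 + 10^+1.68 + 10^+0.13)
   = 1 / (1 + 47.863 + 1.3490) = 1/50.212 = 0.01992
[CO2*] = α₀ × DIC = 0.01992 × 2.25 = 0.0448 mmol/kg

[CO2*] = 0.0448 mmol/kg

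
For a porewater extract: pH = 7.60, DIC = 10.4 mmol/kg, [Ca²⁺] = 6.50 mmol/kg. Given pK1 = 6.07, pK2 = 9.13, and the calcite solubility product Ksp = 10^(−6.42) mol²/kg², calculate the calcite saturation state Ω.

Ω = 4.95

α₂ = 1 / (1 + [H⁺]/K2 + [H⁺]²/(K1K2)) = 1 / (1 + 10^+1.53 + 10^+0.00)
   = 1 / (1 + 33.884 + 1.0000) = 1/35.884 = 0.02787
[CO3²⁻] = α₂ × DIC = 0.02787 × 10.4 = 0.2898 mmol/kg
Ksp = 10^(−6.42) = 3.802×10^-7
Ω = [Ca²⁺][CO3²⁻]/Ksp = (6.50×10^-3)(2.898×10^-4) / 3.802×10^-7 = 4.95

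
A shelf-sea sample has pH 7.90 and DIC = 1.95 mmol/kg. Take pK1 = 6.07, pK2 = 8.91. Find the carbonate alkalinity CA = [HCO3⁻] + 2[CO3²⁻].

CA = 2.10 mmol/kg

CA = [HCO3⁻] + 2[CO3²⁻] = (α₁ + 2α₂)·DIC
At pH 7.90: [H⁺]/K1 = 10^-1.83 = 0.014791, K2/[H⁺] = 10^-1.01 = 0.097724
α₁ = 1/(1 + 0.014791 + 0.097724) = 1/1.1125 = 0.8989; α₂ = α₁·K2/[H⁺] = 0.08784
α₁ + 2α₂ = 1.0745
CA = 1.0745 × 1.95 = 2.10 mmol/kg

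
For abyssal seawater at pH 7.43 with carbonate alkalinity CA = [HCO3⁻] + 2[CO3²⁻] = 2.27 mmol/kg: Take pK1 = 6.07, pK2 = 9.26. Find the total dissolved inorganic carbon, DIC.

DIC = 2.33 mmol/kg

CA = [HCO3⁻] + 2[CO3²⁻] = (α₁ + 2α₂)·DIC
At pH 7.43: [H⁺]/K1 = 10^-1.36 = 0.043652, K2/[H⁺] = 10^-1.83 = 0.014791
α₁ = 1/(1 + 0.043652 + 0.014791) = 1/1.0584 = 0.9448; α₂ = α₁·K2/[H⁺] = 0.01397
α₁ + 2α₂ = 0.9727
DIC = CA / (α₁ + 2α₂) = 2.27 / 0.9727 = 2.33 mmol/kg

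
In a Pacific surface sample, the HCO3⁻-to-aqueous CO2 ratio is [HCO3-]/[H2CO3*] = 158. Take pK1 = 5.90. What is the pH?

From K1 = [H⁺][HCO3-]/[H2CO3*]:  pH = pK1 + log₁₀([HCO3-]/[H2CO3*])
log₁₀(158) = +2.199
pH = 5.90 + (+2.199) = 8.10

pH = 8.10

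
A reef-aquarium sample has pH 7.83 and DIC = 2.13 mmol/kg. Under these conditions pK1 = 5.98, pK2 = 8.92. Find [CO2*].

α₀ = 1 / (1 + K1/[H⁺] + K1K2/[H⁺]²) = 1 / (1 + 10^+1.85 + 10^+0.76)
   = 1 / (1 + 70.795 + 5.7544) = 1/77.549 = 0.01290
[CO2*] = α₀ × DIC = 0.01290 × 2.13 = 0.0275 mmol/kg

[CO2*] = 0.0275 mmol/kg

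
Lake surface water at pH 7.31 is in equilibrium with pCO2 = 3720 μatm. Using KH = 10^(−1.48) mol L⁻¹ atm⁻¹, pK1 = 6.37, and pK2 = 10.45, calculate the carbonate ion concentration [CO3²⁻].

[CO2*] = KH · pCO2 = 10^(−1.48) × 3720×10^-6 = 1.232×10^-4 mol/L
α₀ = 1/(1 + K1/[H⁺] + K1K2/[H⁺]²) = 1/(1 + 10^+0.94 + 10^-2.20) = 0.1029
DIC = [CO2*]/α₀ = 1.232×10^-4 / 0.1029 = 1.197 mmol/L
[CO3²⁻] = α₂·DIC; α₂ = 0.0006494, so [CO3²⁻] = 0.0006494 × 1.197 = 0.000777 mmol/L = 0.777 μmol/L

[CO3²⁻] = 0.777 μmol/L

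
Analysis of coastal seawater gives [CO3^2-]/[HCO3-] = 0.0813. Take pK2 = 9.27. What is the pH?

From K2 = [H⁺][CO3^2-]/[HCO3-]:  pH = pK2 + log₁₀([CO3^2-]/[HCO3-])
log₁₀(0.0813) = -1.090
pH = 9.27 + (-1.090) = 8.18

pH = 8.18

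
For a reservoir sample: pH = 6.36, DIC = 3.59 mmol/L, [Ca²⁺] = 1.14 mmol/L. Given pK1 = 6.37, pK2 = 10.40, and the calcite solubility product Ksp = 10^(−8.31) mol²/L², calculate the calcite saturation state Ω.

α₂ = 1 / (1 + [H⁺]/K2 + [H⁺]²/(K1K2)) = 1 / (1 + 10^+4.04 + 10^+4.05)
   = 1 / (1 + 1.0965×10^4 + 1.1220×10^4) = 1/2.2186×10^4 = 4.507×10^-5
[CO3²⁻] = α₂ × DIC = 4.507×10^-5 × 3.59 = 0.0001618 mmol/L = 0.1618 μmol/L
Ksp = 10^(−8.31) = 4.898×10^-9
Ω = [Ca²⁺][CO3²⁻]/Ksp = (1.14×10^-3)(1.618×10^-7) / 4.898×10^-9 = 0.0377

Ω = 0.0377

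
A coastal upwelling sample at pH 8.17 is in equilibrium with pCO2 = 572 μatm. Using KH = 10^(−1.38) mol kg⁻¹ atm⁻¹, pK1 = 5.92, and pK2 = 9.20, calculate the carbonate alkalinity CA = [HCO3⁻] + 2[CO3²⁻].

[CO2*] = KH · pCO2 = 10^(−1.38) × 572×10^-6 = 2.384×10^-5 mol/kg
α₀ = 1/(1 + K1/[H⁺] + K1K2/[H⁺]²) = 1/(1 + 10^+2.25 + 10^+1.22) = 0.005117
DIC = [CO2*]/α₀ = 2.384×10^-5 / 0.005117 = 4.660 mmol/kg
CA = (α₁ + 2α₂)·DIC = (0.9100 + 2×0.08492) × 4.660 = 5.03 mmol/kg

CA = 5.03 mmol/kg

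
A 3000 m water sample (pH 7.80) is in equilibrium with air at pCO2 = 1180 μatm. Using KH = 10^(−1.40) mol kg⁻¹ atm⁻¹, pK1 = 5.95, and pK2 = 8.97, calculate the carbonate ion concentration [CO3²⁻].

[CO3²⁻] = 0.225 mmol/kg

[CO2*] = KH · pCO2 = 10^(−1.40) × 1180×10^-6 = 4.698×10^-5 mol/kg
α₀ = 1/(1 + K1/[H⁺] + K1K2/[H⁺]²) = 1/(1 + 10^+1.85 + 10^+0.68) = 0.01306
DIC = [CO2*]/α₀ = 4.698×10^-5 / 0.01306 = 3.598 mmol/kg
[CO3²⁻] = α₂·DIC; α₂ = 0.06250, so [CO3²⁻] = 0.06250 × 3.598 = 0.225 mmol/kg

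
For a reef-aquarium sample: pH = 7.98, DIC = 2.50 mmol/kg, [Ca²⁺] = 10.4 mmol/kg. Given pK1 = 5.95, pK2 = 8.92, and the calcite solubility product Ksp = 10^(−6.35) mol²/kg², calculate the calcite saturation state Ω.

α₂ = 1 / (1 + [H⁺]/K2 + [H⁺]²/(K1K2)) = 1 / (1 + 10^+0.94 + 10^-1.09)
   = 1 / (1 + 8.7096 + 0.081283) = 1/9.7909 = 0.1021
[CO3²⁻] = α₂ × DIC = 0.1021 × 2.50 = 0.2553 mmol/kg
Ksp = 10^(−6.35) = 4.467×10^-7
Ω = [Ca²⁺][CO3²⁻]/Ksp = (10.4×10^-3)(2.553×10^-4) / 4.467×10^-7 = 5.94

Ω = 5.94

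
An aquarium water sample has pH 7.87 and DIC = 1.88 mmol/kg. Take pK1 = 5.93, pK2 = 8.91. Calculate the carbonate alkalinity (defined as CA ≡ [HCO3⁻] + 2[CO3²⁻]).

CA = [HCO3⁻] + 2[CO3²⁻] = (α₁ + 2α₂)·DIC
At pH 7.87: [H⁺]/K1 = 10^-1.94 = 0.011482, K2/[H⁺] = 10^-1.04 = 0.091201
α₁ = 1/(1 + 0.011482 + 0.091201) = 1/1.1027 = 0.9069; α₂ = α₁·K2/[H⁺] = 0.08271
α₁ + 2α₂ = 1.0723
CA = 1.0723 × 1.88 = 2.02 mmol/kg

CA = 2.02 mmol/kg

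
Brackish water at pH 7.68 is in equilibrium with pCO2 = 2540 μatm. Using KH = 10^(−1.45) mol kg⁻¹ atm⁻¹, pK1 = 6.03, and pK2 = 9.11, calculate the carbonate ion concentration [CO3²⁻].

[CO2*] = KH · pCO2 = 10^(−1.45) × 2540×10^-6 = 9.012×10^-5 mol/kg
α₀ = 1/(1 + K1/[H⁺] + K1K2/[H⁺]²) = 1/(1 + 10^+1.65 + 10^+0.22) = 0.02113
DIC = [CO2*]/α₀ = 9.012×10^-5 / 0.02113 = 4.265 mmol/kg
[CO3²⁻] = α₂·DIC; α₂ = 0.03507, so [CO3²⁻] = 0.03507 × 4.265 = 0.150 mmol/kg

[CO3²⁻] = 0.150 mmol/kg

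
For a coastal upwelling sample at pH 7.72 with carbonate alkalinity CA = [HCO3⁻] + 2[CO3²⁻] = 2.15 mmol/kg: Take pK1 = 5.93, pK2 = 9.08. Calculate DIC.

DIC = 2.10 mmol/kg

CA = [HCO3⁻] + 2[CO3²⁻] = (α₁ + 2α₂)·DIC
At pH 7.72: [H⁺]/K1 = 10^-1.79 = 0.016218, K2/[H⁺] = 10^-1.36 = 0.043652
α₁ = 1/(1 + 0.016218 + 0.043652) = 1/1.0599 = 0.9435; α₂ = α₁·K2/[H⁺] = 0.04119
α₁ + 2α₂ = 1.0259
DIC = CA / (α₁ + 2α₂) = 2.15 / 1.0259 = 2.10 mmol/kg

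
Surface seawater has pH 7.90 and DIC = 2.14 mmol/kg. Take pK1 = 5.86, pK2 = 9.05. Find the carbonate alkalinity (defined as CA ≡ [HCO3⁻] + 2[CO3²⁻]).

CA = 2.26 mmol/kg

CA = [HCO3⁻] + 2[CO3²⁻] = (α₁ + 2α₂)·DIC
At pH 7.90: [H⁺]/K1 = 10^-2.04 = 0.0091201, K2/[H⁺] = 10^-1.15 = 0.070795
α₁ = 1/(1 + 0.0091201 + 0.070795) = 1/1.0799 = 0.9260; α₂ = α₁·K2/[H⁺] = 0.06556
α₁ + 2α₂ = 1.0571
CA = 1.0571 × 2.14 = 2.26 mmol/kg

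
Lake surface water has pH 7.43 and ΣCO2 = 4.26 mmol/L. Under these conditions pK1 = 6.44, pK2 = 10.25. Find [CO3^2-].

α₂ = 1 / (1 + [H⁺]/K2 + [H⁺]²/(K1K2)) = 1 / (1 + 10^+2.82 + 10^+1.83)
   = 1 / (1 + 660.69 + 67.608) = 1/729.30 = 0.001371
[CO3²⁻] = α₂ × DIC = 0.001371 × 4.26 = 0.00584 mmol/L = 5.84 μmol/L

[CO3²⁻] = 5.84 μmol/L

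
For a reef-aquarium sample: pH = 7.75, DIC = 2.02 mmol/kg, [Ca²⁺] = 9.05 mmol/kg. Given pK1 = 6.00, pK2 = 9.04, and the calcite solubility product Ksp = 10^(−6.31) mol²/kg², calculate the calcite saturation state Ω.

Ω = 1.79

α₂ = 1 / (1 + [H⁺]/K2 + [H⁺]²/(K1K2)) = 1 / (1 + 10^+1.29 + 10^-0.46)
   = 1 / (1 + 19.498 + 0.34674) = 1/20.845 = 0.04797
[CO3²⁻] = α₂ × DIC = 0.04797 × 2.02 = 0.09690 mmol/kg
Ksp = 10^(−6.31) = 4.898×10^-7
Ω = [Ca²⁺][CO3²⁻]/Ksp = (9.05×10^-3)(9.690×10^-5) / 4.898×10^-7 = 1.79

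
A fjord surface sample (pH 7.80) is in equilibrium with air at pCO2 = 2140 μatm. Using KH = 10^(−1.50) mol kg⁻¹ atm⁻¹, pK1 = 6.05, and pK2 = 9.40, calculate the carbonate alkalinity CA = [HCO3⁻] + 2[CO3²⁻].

CA = 4.00 mmol/kg

[CO2*] = KH · pCO2 = 10^(−1.50) × 2140×10^-6 = 6.767×10^-5 mol/kg
α₀ = 1/(1 + K1/[H⁺] + K1K2/[H⁺]²) = 1/(1 + 10^+1.75 + 10^+0.15) = 0.01705
DIC = [CO2*]/α₀ = 6.767×10^-5 / 0.01705 = 3.969 mmol/kg
CA = (α₁ + 2α₂)·DIC = (0.9589 + 2×0.02409) × 3.969 = 4.00 mmol/kg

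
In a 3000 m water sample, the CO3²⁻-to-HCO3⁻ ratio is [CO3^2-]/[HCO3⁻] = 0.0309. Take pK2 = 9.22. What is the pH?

pH = 7.71

From K2 = [H⁺][CO3^2-]/[HCO3⁻]:  pH = pK2 + log₁₀([CO3^2-]/[HCO3⁻])
log₁₀(0.0309) = -1.510
pH = 9.22 + (-1.510) = 7.71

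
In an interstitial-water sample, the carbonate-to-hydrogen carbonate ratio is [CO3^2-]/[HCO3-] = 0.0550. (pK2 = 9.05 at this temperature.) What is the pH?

pH = 7.79

From K2 = [H⁺][CO3^2-]/[HCO3-]:  pH = pK2 + log₁₀([CO3^2-]/[HCO3-])
log₁₀(0.0550) = -1.260
pH = 9.05 + (-1.260) = 7.79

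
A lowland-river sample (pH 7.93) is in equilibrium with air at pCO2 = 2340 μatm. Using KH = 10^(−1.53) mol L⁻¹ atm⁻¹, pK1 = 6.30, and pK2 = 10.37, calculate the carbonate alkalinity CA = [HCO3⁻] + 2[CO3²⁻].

CA = 2.97 mmol/L

[CO2*] = KH · pCO2 = 10^(−1.53) × 2340×10^-6 = 6.906×10^-5 mol/L
α₀ = 1/(1 + K1/[H⁺] + K1K2/[H⁺]²) = 1/(1 + 10^+1.63 + 10^-0.81) = 0.02282
DIC = [CO2*]/α₀ = 6.906×10^-5 / 0.02282 = 3.026 mmol/L
CA = (α₁ + 2α₂)·DIC = (0.9736 + 2×0.003535) × 3.026 = 2.97 mmol/L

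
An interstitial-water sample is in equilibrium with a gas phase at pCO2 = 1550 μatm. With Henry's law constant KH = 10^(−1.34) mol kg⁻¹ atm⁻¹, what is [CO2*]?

[CO2*] = 70.8 μmol/kg

KH = 10^(−1.34) = 4.571×10^-2 mol kg⁻¹ atm⁻¹
[CO2*] = KH · pCO2 = 4.571×10^-2 × 1550×10^-6 atm = 7.08×10^-5 mol/kg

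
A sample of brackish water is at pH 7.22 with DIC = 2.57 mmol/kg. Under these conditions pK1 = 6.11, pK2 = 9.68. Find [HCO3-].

α₁ = 1 / (1 + [H⁺]/K1 + K2/[H⁺]) = 1 / (1 + 10^-1.11 + 10^-2.46)
   = 1 / (1 + 0.077625 + 0.0034674) = 1/1.0811 = 0.9250
[HCO3⁻] = α₁ × DIC = 0.9250 × 2.57 = 2.38 mmol/kg

[HCO3⁻] = 2.38 mmol/kg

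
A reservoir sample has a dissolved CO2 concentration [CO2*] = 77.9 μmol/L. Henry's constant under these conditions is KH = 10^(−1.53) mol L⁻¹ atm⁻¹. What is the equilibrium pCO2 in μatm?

KH = 10^(−1.53) = 2.951×10^-2 mol L⁻¹ atm⁻¹
pCO2 = [CO2*]/KH = 77.9×10^-6 / 2.951×10^-2 = 2.64×10^-3 atm = 2640 μatm

pCO2 = 2640 μatm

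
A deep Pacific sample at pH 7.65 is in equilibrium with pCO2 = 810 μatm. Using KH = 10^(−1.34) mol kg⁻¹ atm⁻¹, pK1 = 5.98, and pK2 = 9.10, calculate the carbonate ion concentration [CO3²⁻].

[CO2*] = KH · pCO2 = 10^(−1.34) × 810×10^-6 = 3.702×10^-5 mol/kg
α₀ = 1/(1 + K1/[H⁺] + K1K2/[H⁺]²) = 1/(1 + 10^+1.67 + 10^+0.22) = 0.02023
DIC = [CO2*]/α₀ = 3.702×10^-5 / 0.02023 = 1.830 mmol/kg
[CO3²⁻] = α₂·DIC; α₂ = 0.03357, so [CO3²⁻] = 0.03357 × 1.830 = 0.0614 mmol/kg

[CO3²⁻] = 0.0614 mmol/kg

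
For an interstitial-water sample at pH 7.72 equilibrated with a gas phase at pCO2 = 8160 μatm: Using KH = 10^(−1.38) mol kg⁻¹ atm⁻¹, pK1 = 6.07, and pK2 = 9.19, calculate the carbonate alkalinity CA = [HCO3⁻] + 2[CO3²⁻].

[CO2*] = KH · pCO2 = 10^(−1.38) × 8160×10^-6 = 3.402×10^-4 mol/kg
α₀ = 1/(1 + K1/[H⁺] + K1K2/[H⁺]²) = 1/(1 + 10^+1.65 + 10^+0.18) = 0.02119
DIC = [CO2*]/α₀ = 3.402×10^-4 / 0.02119 = 16.05 mmol/kg
CA = (α₁ + 2α₂)·DIC = (0.9467 + 2×0.03208) × 16.05 = 16.2 mmol/kg

CA = 16.2 mmol/kg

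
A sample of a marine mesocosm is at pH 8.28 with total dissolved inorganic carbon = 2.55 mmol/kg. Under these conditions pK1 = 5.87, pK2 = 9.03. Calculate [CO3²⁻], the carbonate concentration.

[CO3²⁻] = 0.384 mmol/kg

α₂ = 1 / (1 + [H⁺]/K2 + [H⁺]²/(K1K2)) = 1 / (1 + 10^+0.75 + 10^-1.66)
   = 1 / (1 + 5.6234 + 0.021878) = 1/6.6453 = 0.1505
[CO3²⁻] = α₂ × DIC = 0.1505 × 2.55 = 0.384 mmol/kg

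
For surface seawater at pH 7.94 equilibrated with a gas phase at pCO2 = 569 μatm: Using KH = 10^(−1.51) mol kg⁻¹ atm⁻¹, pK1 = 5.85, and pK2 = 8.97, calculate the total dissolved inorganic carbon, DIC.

DIC = 2.38 mmol/kg

[CO2*] = KH · pCO2 = 10^(−1.51) × 569×10^-6 = 1.758×10^-5 mol/kg
α₀ = 1/(1 + K1/[H⁺] + K1K2/[H⁺]²) = 1/(1 + 10^+2.09 + 10^+1.06) = 0.007380
DIC = [CO2*]/α₀ = 1.758×10^-5 / 0.007380 = 2.38 mmol/kg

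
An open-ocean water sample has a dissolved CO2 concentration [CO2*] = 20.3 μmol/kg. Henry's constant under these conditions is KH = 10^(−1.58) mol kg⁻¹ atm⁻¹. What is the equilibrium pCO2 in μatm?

KH = 10^(−1.58) = 2.630×10^-2 mol kg⁻¹ atm⁻¹
pCO2 = [CO2*]/KH = 20.3×10^-6 / 2.630×10^-2 = 7.72×10^-4 atm = 772 μatm

pCO2 = 772 μatm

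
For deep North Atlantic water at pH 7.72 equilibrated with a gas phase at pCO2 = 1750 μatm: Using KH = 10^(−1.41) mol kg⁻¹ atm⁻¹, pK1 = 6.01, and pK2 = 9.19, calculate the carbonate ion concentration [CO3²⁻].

[CO2*] = KH · pCO2 = 10^(−1.41) × 1750×10^-6 = 6.808×10^-5 mol/kg
α₀ = 1/(1 + K1/[H⁺] + K1K2/[H⁺]²) = 1/(1 + 10^+1.71 + 10^+0.24) = 0.01851
DIC = [CO2*]/α₀ = 6.808×10^-5 / 0.01851 = 3.678 mmol/kg
[CO3²⁻] = α₂·DIC; α₂ = 0.03217, so [CO3²⁻] = 0.03217 × 3.678 = 0.118 mmol/kg

[CO3²⁻] = 0.118 mmol/kg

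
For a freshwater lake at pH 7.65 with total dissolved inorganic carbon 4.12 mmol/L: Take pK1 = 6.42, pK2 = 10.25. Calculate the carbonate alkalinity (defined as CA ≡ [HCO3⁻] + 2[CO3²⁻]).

CA = 3.90 mmol/L

CA = [HCO3⁻] + 2[CO3²⁻] = (α₁ + 2α₂)·DIC
At pH 7.65: [H⁺]/K1 = 10^-1.23 = 0.058884, K2/[H⁺] = 10^-2.60 = 0.0025119
α₁ = 1/(1 + 0.058884 + 0.0025119) = 1/1.0614 = 0.9422; α₂ = α₁·K2/[H⁺] = 0.002367
α₁ + 2α₂ = 0.9469
CA = 0.9469 × 4.12 = 3.90 mmol/L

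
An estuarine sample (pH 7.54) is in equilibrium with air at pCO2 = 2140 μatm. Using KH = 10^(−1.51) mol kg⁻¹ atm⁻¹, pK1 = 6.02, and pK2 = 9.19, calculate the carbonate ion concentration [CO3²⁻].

[CO3²⁻] = 0.0490 mmol/kg

[CO2*] = KH · pCO2 = 10^(−1.51) × 2140×10^-6 = 6.613×10^-5 mol/kg
α₀ = 1/(1 + K1/[H⁺] + K1K2/[H⁺]²) = 1/(1 + 10^+1.52 + 10^-0.13) = 0.02869
DIC = [CO2*]/α₀ = 6.613×10^-5 / 0.02869 = 2.305 mmol/kg
[CO3²⁻] = α₂·DIC; α₂ = 0.02127, so [CO3²⁻] = 0.02127 × 2.305 = 0.0490 mmol/kg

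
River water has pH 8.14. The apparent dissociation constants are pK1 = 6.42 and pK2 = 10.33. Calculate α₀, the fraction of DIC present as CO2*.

α₀ = 1 / (1 + K1/[H⁺] + K1K2/[H⁺]²) = 1 / (1 + 10^+1.72 + 10^-0.47)
   = 1 / (1 + 52.481 + 0.33884) = 1/53.820 = 0.01858

α₀ = 0.0186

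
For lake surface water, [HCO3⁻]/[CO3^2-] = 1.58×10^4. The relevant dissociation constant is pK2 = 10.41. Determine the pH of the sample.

pH = 6.21

From K2 = [H⁺][CO3^2-]/[HCO3⁻]:  pH = pK2 − log₁₀([HCO3⁻]/[CO3^2-])
log₁₀(1.58×10^4) = +4.199
pH = 10.41 − (+4.199) = 6.21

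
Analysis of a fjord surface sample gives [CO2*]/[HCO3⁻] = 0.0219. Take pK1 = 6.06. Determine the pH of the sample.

From K1 = [H⁺][HCO3⁻]/[CO2*]:  pH = pK1 − log₁₀([CO2*]/[HCO3⁻])
log₁₀(0.0219) = -1.660
pH = 6.06 − (-1.660) = 7.72

pH = 7.72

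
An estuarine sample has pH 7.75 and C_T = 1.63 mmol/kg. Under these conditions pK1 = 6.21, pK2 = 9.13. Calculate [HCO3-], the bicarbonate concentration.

α₁ = 1 / (1 + [H⁺]/K1 + K2/[H⁺]) = 1 / (1 + 10^-1.54 + 10^-1.38)
   = 1 / (1 + 0.028840 + 0.041687) = 1/1.0705 = 0.9341
[HCO3⁻] = α₁ × DIC = 0.9341 × 1.63 = 1.52 mmol/kg

[HCO3⁻] = 1.52 mmol/kg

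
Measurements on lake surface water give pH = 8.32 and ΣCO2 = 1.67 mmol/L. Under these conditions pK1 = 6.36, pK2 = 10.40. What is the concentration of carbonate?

[CO3²⁻] = 13.6 μmol/L

α₂ = 1 / (1 + [H⁺]/K2 + [H⁺]²/(K1K2)) = 1 / (1 + 10^+2.08 + 10^+0.12)
   = 1 / (1 + 120.23 + 1.3183) = 1/122.54 = 0.008160
[CO3²⁻] = α₂ × DIC = 0.008160 × 1.67 = 0.0136 mmol/L = 13.6 μmol/L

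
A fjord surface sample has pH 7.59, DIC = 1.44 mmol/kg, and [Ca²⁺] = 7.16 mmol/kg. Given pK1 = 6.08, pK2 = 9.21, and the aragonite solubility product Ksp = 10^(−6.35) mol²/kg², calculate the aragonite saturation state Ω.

Ω = 0.525

α₂ = 1 / (1 + [H⁺]/K2 + [H⁺]²/(K1K2)) = 1 / (1 + 10^+1.62 + 10^+0.11)
   = 1 / (1 + 41.687 + 1.2882) = 1/43.975 = 0.02274
[CO3²⁻] = α₂ × DIC = 0.02274 × 1.44 = 0.03275 mmol/kg
Ksp = 10^(−6.35) = 4.467×10^-7
Ω = [Ca²⁺][CO3²⁻]/Ksp = (7.16×10^-3)(3.275×10^-5) / 4.467×10^-7 = 0.525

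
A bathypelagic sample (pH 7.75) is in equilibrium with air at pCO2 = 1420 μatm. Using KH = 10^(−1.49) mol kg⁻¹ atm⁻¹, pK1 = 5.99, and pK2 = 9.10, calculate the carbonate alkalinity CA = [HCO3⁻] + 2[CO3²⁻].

[CO2*] = KH · pCO2 = 10^(−1.49) × 1420×10^-6 = 4.595×10^-5 mol/kg
α₀ = 1/(1 + K1/[H⁺] + K1K2/[H⁺]²) = 1/(1 + 10^+1.76 + 10^+0.41) = 0.01636
DIC = [CO2*]/α₀ = 4.595×10^-5 / 0.01636 = 2.808 mmol/kg
CA = (α₁ + 2α₂)·DIC = (0.9416 + 2×0.04206) × 2.808 = 2.88 mmol/kg

CA = 2.88 mmol/kg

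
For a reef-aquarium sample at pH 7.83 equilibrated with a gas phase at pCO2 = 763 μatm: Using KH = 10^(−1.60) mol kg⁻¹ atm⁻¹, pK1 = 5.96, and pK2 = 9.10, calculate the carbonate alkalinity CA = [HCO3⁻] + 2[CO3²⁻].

CA = 1.57 mmol/kg

[CO2*] = KH · pCO2 = 10^(−1.60) × 763×10^-6 = 1.917×10^-5 mol/kg
α₀ = 1/(1 + K1/[H⁺] + K1K2/[H⁺]²) = 1/(1 + 10^+1.87 + 10^+0.60) = 0.01264
DIC = [CO2*]/α₀ = 1.917×10^-5 / 0.01264 = 1.516 mmol/kg
CA = (α₁ + 2α₂)·DIC = (0.9370 + 2×0.05032) × 1.516 = 1.57 mmol/kg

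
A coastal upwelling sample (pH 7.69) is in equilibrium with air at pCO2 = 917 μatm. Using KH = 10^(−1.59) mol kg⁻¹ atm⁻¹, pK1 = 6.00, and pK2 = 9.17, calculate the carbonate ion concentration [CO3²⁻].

[CO3²⁻] = 0.0382 mmol/kg

[CO2*] = KH · pCO2 = 10^(−1.59) × 917×10^-6 = 2.357×10^-5 mol/kg
α₀ = 1/(1 + K1/[H⁺] + K1K2/[H⁺]²) = 1/(1 + 10^+1.69 + 10^+0.21) = 0.01938
DIC = [CO2*]/α₀ = 2.357×10^-5 / 0.01938 = 1.216 mmol/kg
[CO3²⁻] = α₂·DIC; α₂ = 0.03143, so [CO3²⁻] = 0.03143 × 1.216 = 0.0382 mmol/kg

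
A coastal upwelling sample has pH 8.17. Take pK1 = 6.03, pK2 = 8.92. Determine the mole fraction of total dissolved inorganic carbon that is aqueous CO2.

α₀ = 1 / (1 + K1/[H⁺] + K1K2/[H⁺]²) = 1 / (1 + 10^+2.14 + 10^+1.39)
   = 1 / (1 + 138.04 + 24.547) = 1/163.59 = 0.006113

α₀ = 0.00611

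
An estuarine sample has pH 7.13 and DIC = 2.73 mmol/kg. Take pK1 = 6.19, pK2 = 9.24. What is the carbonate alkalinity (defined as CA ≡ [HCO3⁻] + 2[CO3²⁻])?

CA = [HCO3⁻] + 2[CO3²⁻] = (α₁ + 2α₂)·DIC
At pH 7.13: [H⁺]/K1 = 10^-0.94 = 0.11482, K2/[H⁺] = 10^-2.11 = 0.0077625
α₁ = 1/(1 + 0.11482 + 0.0077625) = 1/1.1226 = 0.8908; α₂ = α₁·K2/[H⁺] = 0.006915
α₁ + 2α₂ = 0.9046
CA = 0.9046 × 2.73 = 2.47 mmol/kg

CA = 2.47 mmol/kg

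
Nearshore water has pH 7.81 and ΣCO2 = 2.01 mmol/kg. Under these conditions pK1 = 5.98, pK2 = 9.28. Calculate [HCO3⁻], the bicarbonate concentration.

[HCO3⁻] = 1.92 mmol/kg

α₁ = 1 / (1 + [H⁺]/K1 + K2/[H⁺]) = 1 / (1 + 10^-1.83 + 10^-1.47)
   = 1 / (1 + 0.014791 + 0.033884) = 1/1.0487 = 0.9536
[HCO3⁻] = α₁ × DIC = 0.9536 × 2.01 = 1.92 mmol/kg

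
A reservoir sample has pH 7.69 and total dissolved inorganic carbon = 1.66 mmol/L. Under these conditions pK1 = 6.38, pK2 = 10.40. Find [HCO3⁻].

α₁ = 1 / (1 + [H⁺]/K1 + K2/[H⁺]) = 1 / (1 + 10^-1.31 + 10^-2.71)
   = 1 / (1 + 0.048978 + 0.0019498) = 1/1.0509 = 0.9515
[HCO3⁻] = α₁ × DIC = 0.9515 × 1.66 = 1.58 mmol/L

[HCO3⁻] = 1.58 mmol/L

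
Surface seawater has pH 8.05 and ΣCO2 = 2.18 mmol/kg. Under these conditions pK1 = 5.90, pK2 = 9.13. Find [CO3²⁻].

[CO3²⁻] = 0.166 mmol/kg

α₂ = 1 / (1 + [H⁺]/K2 + [H⁺]²/(K1K2)) = 1 / (1 + 10^+1.08 + 10^-1.07)
   = 1 / (1 + 12.023 + 0.085114) = 1/13.108 = 0.07629
[CO3²⁻] = α₂ × DIC = 0.07629 × 2.18 = 0.166 mmol/kg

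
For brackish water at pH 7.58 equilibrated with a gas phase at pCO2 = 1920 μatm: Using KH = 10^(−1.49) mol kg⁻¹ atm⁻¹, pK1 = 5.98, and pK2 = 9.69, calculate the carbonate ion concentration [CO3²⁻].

[CO2*] = KH · pCO2 = 10^(−1.49) × 1920×10^-6 = 6.213×10^-5 mol/kg
α₀ = 1/(1 + K1/[H⁺] + K1K2/[H⁺]²) = 1/(1 + 10^+1.60 + 10^-0.51) = 0.02432
DIC = [CO2*]/α₀ = 6.213×10^-5 / 0.02432 = 2.555 mmol/kg
[CO3²⁻] = α₂·DIC; α₂ = 0.007515, so [CO3²⁻] = 0.007515 × 2.555 = 0.0192 mmol/kg = 19.2 μmol/kg

[CO3²⁻] = 19.2 μmol/kg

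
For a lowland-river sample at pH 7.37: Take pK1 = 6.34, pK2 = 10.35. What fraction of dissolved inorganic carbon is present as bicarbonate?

α₁ = 0.914

α₁ = 1 / (1 + [H⁺]/K1 + K2/[H⁺]) = 1 / (1 + 10^-1.03 + 10^-2.98)
   = 1 / (1 + 0.093325 + 0.0010471) = 1/1.0944 = 0.9138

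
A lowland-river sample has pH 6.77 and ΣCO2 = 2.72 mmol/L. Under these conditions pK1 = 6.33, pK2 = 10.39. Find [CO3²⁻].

α₂ = 1 / (1 + [H⁺]/K2 + [H⁺]²/(K1K2)) = 1 / (1 + 10^+3.62 + 10^+3.18)
   = 1 / (1 + 4168.7 + 1513.6) = 1/5683.3 = 0.0001760
[CO3²⁻] = α₂ × DIC = 0.0001760 × 2.72 = 0.000479 mmol/L = 0.479 μmol/L

[CO3²⁻] = 0.479 μmol/L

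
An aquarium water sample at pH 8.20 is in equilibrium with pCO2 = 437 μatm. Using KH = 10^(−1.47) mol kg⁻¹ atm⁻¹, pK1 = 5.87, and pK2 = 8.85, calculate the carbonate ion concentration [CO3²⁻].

[CO3²⁻] = 0.709 mmol/kg

[CO2*] = KH · pCO2 = 10^(−1.47) × 437×10^-6 = 1.481×10^-5 mol/kg
α₀ = 1/(1 + K1/[H⁺] + K1K2/[H⁺]²) = 1/(1 + 10^+2.33 + 10^+1.68) = 0.003807
DIC = [CO2*]/α₀ = 1.481×10^-5 / 0.003807 = 3.889 mmol/kg
[CO3²⁻] = α₂·DIC; α₂ = 0.1822, so [CO3²⁻] = 0.1822 × 3.889 = 0.709 mmol/kg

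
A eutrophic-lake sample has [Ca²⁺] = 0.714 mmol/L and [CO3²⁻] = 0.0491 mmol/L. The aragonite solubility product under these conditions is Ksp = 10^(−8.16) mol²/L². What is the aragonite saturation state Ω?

Ksp = 10^(−8.16) = 6.918×10^-9
Ω = [Ca²⁺][CO3²⁻]/Ksp = (0.714×10^-3)(0.0491×10^-3) / 6.918×10^-9 = 5.07

Ω = 5.07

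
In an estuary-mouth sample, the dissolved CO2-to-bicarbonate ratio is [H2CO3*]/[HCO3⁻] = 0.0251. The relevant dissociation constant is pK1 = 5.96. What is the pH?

pH = 7.56

From K1 = [H⁺][HCO3⁻]/[H2CO3*]:  pH = pK1 − log₁₀([H2CO3*]/[HCO3⁻])
log₁₀(0.0251) = -1.600
pH = 5.96 − (-1.600) = 7.56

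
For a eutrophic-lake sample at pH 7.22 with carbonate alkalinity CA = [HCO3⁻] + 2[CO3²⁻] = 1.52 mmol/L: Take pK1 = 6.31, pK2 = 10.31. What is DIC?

CA = [HCO3⁻] + 2[CO3²⁻] = (α₁ + 2α₂)·DIC
At pH 7.22: [H⁺]/K1 = 10^-0.91 = 0.12303, K2/[H⁺] = 10^-3.09 = 0.00081283
α₁ = 1/(1 + 0.12303 + 0.00081283) = 1/1.1238 = 0.8898; α₂ = α₁·K2/[H⁺] = 0.0007233
α₁ + 2α₂ = 0.8913
DIC = CA / (α₁ + 2α₂) = 1.52 / 0.8913 = 1.71 mmol/L

DIC = 1.71 mmol/L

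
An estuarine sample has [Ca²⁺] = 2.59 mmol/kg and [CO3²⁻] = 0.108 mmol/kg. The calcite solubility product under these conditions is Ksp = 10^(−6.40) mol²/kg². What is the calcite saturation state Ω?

Ksp = 10^(−6.40) = 3.981×10^-7
Ω = [Ca²⁺][CO3²⁻]/Ksp = (2.59×10^-3)(0.108×10^-3) / 3.981×10^-7 = 0.703

Ω = 0.703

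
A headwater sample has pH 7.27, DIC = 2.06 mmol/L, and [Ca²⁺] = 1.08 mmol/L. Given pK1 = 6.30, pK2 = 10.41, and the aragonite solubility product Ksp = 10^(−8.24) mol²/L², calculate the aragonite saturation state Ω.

Ω = 0.253

α₂ = 1 / (1 + [H⁺]/K2 + [H⁺]²/(K1K2)) = 1 / (1 + 10^+3.14 + 10^+2.17)
   = 1 / (1 + 1380.4 + 147.91) = 1/1529.3 = 0.0006539
[CO3²⁻] = α₂ × DIC = 0.0006539 × 2.06 = 0.001347 mmol/L = 1.347 μmol/L
Ksp = 10^(−8.24) = 5.754×10^-9
Ω = [Ca²⁺][CO3²⁻]/Ksp = (1.08×10^-3)(1.347×10^-6) / 5.754×10^-9 = 0.253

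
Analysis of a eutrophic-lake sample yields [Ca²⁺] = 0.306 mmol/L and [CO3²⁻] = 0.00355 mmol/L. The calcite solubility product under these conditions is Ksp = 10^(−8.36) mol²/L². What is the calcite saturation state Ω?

Ω = 0.249

Ksp = 10^(−8.36) = 4.365×10^-9
Ω = [Ca²⁺][CO3²⁻]/Ksp = (0.306×10^-3)(0.00355×10^-3) / 4.365×10^-9 = 0.249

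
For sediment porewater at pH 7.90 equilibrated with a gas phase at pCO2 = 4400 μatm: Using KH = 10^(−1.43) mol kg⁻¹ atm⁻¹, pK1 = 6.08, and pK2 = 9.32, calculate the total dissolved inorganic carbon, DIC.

DIC = 11.4 mmol/kg

[CO2*] = KH · pCO2 = 10^(−1.43) × 4400×10^-6 = 1.635×10^-4 mol/kg
α₀ = 1/(1 + K1/[H⁺] + K1K2/[H⁺]²) = 1/(1 + 10^+1.82 + 10^+0.40) = 0.01437
DIC = [CO2*]/α₀ = 1.635×10^-4 / 0.01437 = 11.4 mmol/kg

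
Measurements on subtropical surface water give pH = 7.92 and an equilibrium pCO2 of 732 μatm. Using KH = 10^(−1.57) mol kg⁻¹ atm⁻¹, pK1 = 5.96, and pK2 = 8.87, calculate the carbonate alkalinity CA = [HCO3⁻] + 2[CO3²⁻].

[CO2*] = KH · pCO2 = 10^(−1.57) × 732×10^-6 = 1.970×10^-5 mol/kg
α₀ = 1/(1 + K1/[H⁺] + K1K2/[H⁺]²) = 1/(1 + 10^+1.96 + 10^+1.01) = 0.009762
DIC = [CO2*]/α₀ = 1.970×10^-5 / 0.009762 = 2.018 mmol/kg
CA = (α₁ + 2α₂)·DIC = (0.8903 + 2×0.09990) × 2.018 = 2.20 mmol/kg

CA = 2.20 mmol/kg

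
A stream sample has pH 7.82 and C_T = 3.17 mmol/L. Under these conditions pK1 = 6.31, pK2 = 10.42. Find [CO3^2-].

[CO3²⁻] = 7.71 μmol/L

α₂ = 1 / (1 + [H⁺]/K2 + [H⁺]²/(K1K2)) = 1 / (1 + 10^+2.60 + 10^+1.09)
   = 1 / (1 + 398.11 + 12.303) = 1/411.41 = 0.002431
[CO3²⁻] = α₂ × DIC = 0.002431 × 3.17 = 0.00771 mmol/L = 7.71 μmol/L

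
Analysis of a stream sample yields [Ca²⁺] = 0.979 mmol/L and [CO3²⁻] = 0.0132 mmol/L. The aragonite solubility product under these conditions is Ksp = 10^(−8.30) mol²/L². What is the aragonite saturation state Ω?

Ω = 2.58

Ksp = 10^(−8.30) = 5.012×10^-9
Ω = [Ca²⁺][CO3²⁻]/Ksp = (0.979×10^-3)(0.0132×10^-3) / 5.012×10^-9 = 2.58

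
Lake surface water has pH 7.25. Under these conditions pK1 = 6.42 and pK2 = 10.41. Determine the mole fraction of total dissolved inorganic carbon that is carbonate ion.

α₂ = 0.000602

α₂ = 1 / (1 + [H⁺]/K2 + [H⁺]²/(K1K2)) = 1 / (1 + 10^+3.16 + 10^+2.33)
   = 1 / (1 + 1445.4 + 213.80) = 1/1660.2 = 0.0006023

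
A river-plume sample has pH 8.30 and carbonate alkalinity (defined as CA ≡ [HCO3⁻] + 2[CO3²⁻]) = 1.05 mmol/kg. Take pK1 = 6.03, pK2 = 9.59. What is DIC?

DIC = 1.01 mmol/kg

CA = [HCO3⁻] + 2[CO3²⁻] = (α₁ + 2α₂)·DIC
At pH 8.30: [H⁺]/K1 = 10^-2.27 = 0.0053703, K2/[H⁺] = 10^-1.29 = 0.051286
α₁ = 1/(1 + 0.0053703 + 0.051286) = 1/1.0567 = 0.9464; α₂ = α₁·K2/[H⁺] = 0.04854
α₁ + 2α₂ = 1.0435
DIC = CA / (α₁ + 2α₂) = 1.05 / 1.0435 = 1.01 mmol/kg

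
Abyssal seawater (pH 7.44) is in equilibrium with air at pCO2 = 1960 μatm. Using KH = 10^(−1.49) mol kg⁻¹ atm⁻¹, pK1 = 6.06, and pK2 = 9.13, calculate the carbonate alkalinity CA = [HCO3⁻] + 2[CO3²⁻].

[CO2*] = KH · pCO2 = 10^(−1.49) × 1960×10^-6 = 6.342×10^-5 mol/kg
α₀ = 1/(1 + K1/[H⁺] + K1K2/[H⁺]²) = 1/(1 + 10^+1.38 + 10^-0.31) = 0.03925
DIC = [CO2*]/α₀ = 6.342×10^-5 / 0.03925 = 1.616 mmol/kg
CA = (α₁ + 2α₂)·DIC = (0.9415 + 2×0.01922) × 1.616 = 1.58 mmol/kg

CA = 1.58 mmol/kg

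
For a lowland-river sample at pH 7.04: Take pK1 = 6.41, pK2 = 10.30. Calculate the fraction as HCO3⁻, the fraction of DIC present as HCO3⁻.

α₁ = 0.810

α₁ = 1 / (1 + [H⁺]/K1 + K2/[H⁺]) = 1 / (1 + 10^-0.63 + 10^-3.26)
   = 1 / (1 + 0.23442 + 0.00054954) = 1/1.2350 = 0.8097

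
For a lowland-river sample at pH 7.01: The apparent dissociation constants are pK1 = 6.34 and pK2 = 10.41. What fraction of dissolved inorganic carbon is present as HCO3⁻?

α₁ = 1 / (1 + [H⁺]/K1 + K2/[H⁺]) = 1 / (1 + 10^-0.67 + 10^-3.40)
   = 1 / (1 + 0.21380 + 0.00039811) = 1/1.2142 = 0.8236

α₁ = 0.824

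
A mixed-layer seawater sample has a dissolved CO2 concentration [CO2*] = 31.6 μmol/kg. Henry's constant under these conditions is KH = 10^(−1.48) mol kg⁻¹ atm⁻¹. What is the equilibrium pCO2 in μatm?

pCO2 = 954 μatm

KH = 10^(−1.48) = 3.311×10^-2 mol kg⁻¹ atm⁻¹
pCO2 = [CO2*]/KH = 31.6×10^-6 / 3.311×10^-2 = 9.54×10^-4 atm = 954 μatm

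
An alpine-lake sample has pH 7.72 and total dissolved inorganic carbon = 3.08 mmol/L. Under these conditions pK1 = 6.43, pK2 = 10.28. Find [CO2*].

α₀ = 1 / (1 + K1/[H⁺] + K1K2/[H⁺]²) = 1 / (1 + 10^+1.29 + 10^-1.27)
   = 1 / (1 + 19.498 + 0.053703) = 1/20.552 = 0.04866
[CO2*] = α₀ × DIC = 0.04866 × 3.08 = 0.150 mmol/L

[CO2*] = 0.150 mmol/L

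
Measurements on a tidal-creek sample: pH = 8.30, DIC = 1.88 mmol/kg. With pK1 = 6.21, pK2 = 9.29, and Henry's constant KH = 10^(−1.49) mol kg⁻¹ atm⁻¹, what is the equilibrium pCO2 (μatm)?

α₀ = 1 / (1 + K1/[H⁺] + K1K2/[H⁺]²) = 1 / (1 + 10^+2.09 + 10^+1.10)
   = 1 / (1 + 123.03 + 12.589) = 1/136.62 = 0.007320
[CO2*] = α₀ × DIC = 0.007320 × 1.88 = 0.01376 mmol/kg = 13.76 μmol/kg
pCO2 = [CO2*]/KH = 1.376×10^-5 / 3.236×10^-2 = 425 μatm

pCO2 = 425 μatm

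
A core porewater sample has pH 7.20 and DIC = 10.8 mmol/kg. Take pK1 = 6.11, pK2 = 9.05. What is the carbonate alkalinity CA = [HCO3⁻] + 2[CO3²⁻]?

CA = 10.1 mmol/kg

CA = [HCO3⁻] + 2[CO3²⁻] = (α₁ + 2α₂)·DIC
At pH 7.20: [H⁺]/K1 = 10^-1.09 = 0.081283, K2/[H⁺] = 10^-1.85 = 0.014125
α₁ = 1/(1 + 0.081283 + 0.014125) = 1/1.0954 = 0.9129; α₂ = α₁·K2/[H⁺] = 0.01290
α₁ + 2α₂ = 0.9387
CA = 0.9387 × 10.8 = 10.1 mmol/kg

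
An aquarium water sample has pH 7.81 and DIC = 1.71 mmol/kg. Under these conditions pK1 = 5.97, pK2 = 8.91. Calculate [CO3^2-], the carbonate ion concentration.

[CO3²⁻] = 0.124 mmol/kg

α₂ = 1 / (1 + [H⁺]/K2 + [H⁺]²/(K1K2)) = 1 / (1 + 10^+1.10 + 10^-0.74)
   = 1 / (1 + 12.589 + 0.18197) = 1/13.771 = 0.07262
[CO3²⁻] = α₂ × DIC = 0.07262 × 1.71 = 0.124 mmol/kg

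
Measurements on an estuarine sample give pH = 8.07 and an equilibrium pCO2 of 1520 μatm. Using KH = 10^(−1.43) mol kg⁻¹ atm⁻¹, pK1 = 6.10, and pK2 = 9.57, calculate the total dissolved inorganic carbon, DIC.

DIC = 5.49 mmol/kg

[CO2*] = KH · pCO2 = 10^(−1.43) × 1520×10^-6 = 5.647×10^-5 mol/kg
α₀ = 1/(1 + K1/[H⁺] + K1K2/[H⁺]²) = 1/(1 + 10^+1.97 + 10^+0.47) = 0.01028
DIC = [CO2*]/α₀ = 5.647×10^-5 / 0.01028 = 5.49 mmol/kg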